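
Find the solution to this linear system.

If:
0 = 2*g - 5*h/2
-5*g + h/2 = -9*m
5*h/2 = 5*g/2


Then:
g = 0
h = 0
m = 0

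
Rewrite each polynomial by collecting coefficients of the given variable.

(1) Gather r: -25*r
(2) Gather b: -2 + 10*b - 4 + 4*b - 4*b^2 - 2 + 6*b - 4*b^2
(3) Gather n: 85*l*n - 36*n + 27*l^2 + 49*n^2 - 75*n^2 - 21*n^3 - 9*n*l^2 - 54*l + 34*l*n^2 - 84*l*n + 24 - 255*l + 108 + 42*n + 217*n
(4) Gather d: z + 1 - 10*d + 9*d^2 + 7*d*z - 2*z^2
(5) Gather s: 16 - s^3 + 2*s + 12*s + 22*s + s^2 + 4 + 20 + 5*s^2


(1) = -25*r
(2) = -8*b^2 + 20*b - 8
(3) = 27*l^2 - 309*l - 21*n^3 + n^2*(34*l - 26) + n*(-9*l^2 + l + 223) + 132
(4) = 9*d^2 + d*(7*z - 10) - 2*z^2 + z + 1
(5) = -s^3 + 6*s^2 + 36*s + 40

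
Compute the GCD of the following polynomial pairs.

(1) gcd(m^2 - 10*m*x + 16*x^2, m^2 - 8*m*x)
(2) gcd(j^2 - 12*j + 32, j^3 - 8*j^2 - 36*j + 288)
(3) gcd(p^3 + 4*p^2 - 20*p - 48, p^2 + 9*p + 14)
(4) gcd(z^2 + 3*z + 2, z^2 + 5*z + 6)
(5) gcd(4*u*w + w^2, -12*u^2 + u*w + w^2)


(1) = gcd((m - 8*x)*(m - 2*x), m*(m - 8*x)) = -m + 8*x
(2) = gcd((j - 8)*(j - 4), (j - 8)*(j - 6)*(j + 6)) = j - 8
(3) = p + 2
(4) = gcd((z + 1)*(z + 2), (z + 2)*(z + 3)) = z + 2
(5) = 4*u + w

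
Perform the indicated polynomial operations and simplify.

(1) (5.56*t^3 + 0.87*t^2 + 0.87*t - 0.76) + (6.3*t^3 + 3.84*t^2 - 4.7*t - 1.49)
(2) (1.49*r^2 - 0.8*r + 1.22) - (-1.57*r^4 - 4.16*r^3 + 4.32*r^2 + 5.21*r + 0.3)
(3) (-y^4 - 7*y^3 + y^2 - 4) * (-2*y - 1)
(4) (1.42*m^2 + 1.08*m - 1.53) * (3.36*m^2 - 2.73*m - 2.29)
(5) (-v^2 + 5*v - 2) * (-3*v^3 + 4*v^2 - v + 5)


(1) = 11.86*t^3 + 4.71*t^2 - 3.83*t - 2.25
(2) = 1.57*r^4 + 4.16*r^3 - 2.83*r^2 - 6.01*r + 0.92
(3) = 2*y^5 + 15*y^4 + 5*y^3 - y^2 + 8*y + 4
(4) = 4.7712*m^4 - 0.2478*m^3 - 11.341*m^2 + 1.7037*m + 3.5037
(5) = 3*v^5 - 19*v^4 + 27*v^3 - 18*v^2 + 27*v - 10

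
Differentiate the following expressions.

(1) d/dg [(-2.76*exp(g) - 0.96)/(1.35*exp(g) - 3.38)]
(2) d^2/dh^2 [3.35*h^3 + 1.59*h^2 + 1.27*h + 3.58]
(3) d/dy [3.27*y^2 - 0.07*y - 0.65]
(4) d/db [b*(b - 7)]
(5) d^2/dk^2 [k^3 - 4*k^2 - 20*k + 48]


(1) = 10.6248*exp(g)/(1.35*exp(g) - 3.38)^2
(2) = 20.1*h + 3.18
(3) = 6.54*y - 0.07
(4) = 2*b - 7
(5) = 6*k - 8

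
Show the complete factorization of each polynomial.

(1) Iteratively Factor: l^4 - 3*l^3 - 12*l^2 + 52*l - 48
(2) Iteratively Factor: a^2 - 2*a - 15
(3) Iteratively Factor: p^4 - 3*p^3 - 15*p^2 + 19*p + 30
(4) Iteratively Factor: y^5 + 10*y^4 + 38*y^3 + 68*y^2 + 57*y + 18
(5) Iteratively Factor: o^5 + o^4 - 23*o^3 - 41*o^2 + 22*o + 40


(1) = (l - 3)*(l^3 - 12*l + 16) = (l - 3)*(l - 2)*(l^2 + 2*l - 8) = (l - 3)*(l - 2)^2*(l + 4)
(2) = (a + 3)*(a - 5)
(3) = (p + 1)*(p^3 - 4*p^2 - 11*p + 30) = (p + 1)*(p + 3)*(p^2 - 7*p + 10) = (p - 2)*(p + 1)*(p + 3)*(p - 5)
(4) = (y + 3)*(y^4 + 7*y^3 + 17*y^2 + 17*y + 6) = (y + 1)*(y + 3)*(y^3 + 6*y^2 + 11*y + 6) = (y + 1)*(y + 3)^2*(y^2 + 3*y + 2) = (y + 1)^2*(y + 3)^2*(y + 2)
(5) = (o + 4)*(o^4 - 3*o^3 - 11*o^2 + 3*o + 10) = (o + 1)*(o + 4)*(o^3 - 4*o^2 - 7*o + 10) = (o + 1)*(o + 2)*(o + 4)*(o^2 - 6*o + 5) = (o - 1)*(o + 1)*(o + 2)*(o + 4)*(o - 5)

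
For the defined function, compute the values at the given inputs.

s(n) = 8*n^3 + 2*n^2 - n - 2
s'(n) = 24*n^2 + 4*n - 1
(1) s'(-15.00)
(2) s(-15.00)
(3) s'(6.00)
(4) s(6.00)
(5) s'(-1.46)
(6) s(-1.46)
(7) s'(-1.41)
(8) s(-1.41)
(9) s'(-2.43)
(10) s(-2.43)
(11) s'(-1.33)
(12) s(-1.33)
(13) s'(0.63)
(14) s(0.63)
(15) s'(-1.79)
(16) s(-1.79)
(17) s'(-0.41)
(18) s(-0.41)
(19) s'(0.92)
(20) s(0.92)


(1) = 5339.00
(2) = -26537.00
(3) = 887.00
(4) = 1792.00
(5) = 44.32
(6) = -21.17
(7) = 41.07
(8) = -19.04
(9) = 131.00
(10) = -102.55
(11) = 36.13
(12) = -15.95
(13) = 11.05
(14) = 0.16
(15) = 68.74
(16) = -39.68
(17) = 1.39
(18) = -1.81
(19) = 22.99
(20) = 5.00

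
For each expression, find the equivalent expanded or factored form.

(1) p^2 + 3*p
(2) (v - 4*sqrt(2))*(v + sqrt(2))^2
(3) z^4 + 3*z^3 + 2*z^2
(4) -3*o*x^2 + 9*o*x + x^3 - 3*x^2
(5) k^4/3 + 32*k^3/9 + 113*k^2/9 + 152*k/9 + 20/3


(1) = p*(p + 3)
(2) = v^3 - 2*sqrt(2)*v^2 - 14*v - 8*sqrt(2)
(3) = z^2*(z + 1)*(z + 2)
(4) = x*(-3*o + x)*(x - 3)
(5) = (k/3 + 1)*(k + 2/3)*(k + 2)*(k + 5)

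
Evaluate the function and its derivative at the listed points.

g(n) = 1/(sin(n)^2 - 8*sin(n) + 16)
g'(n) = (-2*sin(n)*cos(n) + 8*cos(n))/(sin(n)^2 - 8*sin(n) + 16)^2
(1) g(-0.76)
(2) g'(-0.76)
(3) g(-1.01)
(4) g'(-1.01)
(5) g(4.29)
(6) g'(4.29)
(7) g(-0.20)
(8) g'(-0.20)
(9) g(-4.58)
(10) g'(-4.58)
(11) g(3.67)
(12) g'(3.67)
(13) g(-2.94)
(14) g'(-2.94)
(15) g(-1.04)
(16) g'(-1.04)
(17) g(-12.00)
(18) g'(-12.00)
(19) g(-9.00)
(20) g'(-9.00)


(1) = 0.05
(2) = 0.01
(3) = 0.04
(4) = 0.01
(5) = 0.04
(6) = -0.01
(7) = 0.06
(8) = 0.03
(9) = 0.11
(10) = -0.01
(11) = 0.05
(12) = -0.02
(13) = 0.06
(14) = -0.03
(15) = 0.04
(16) = 0.01
(17) = 0.08
(18) = 0.04
(19) = 0.05
(20) = -0.02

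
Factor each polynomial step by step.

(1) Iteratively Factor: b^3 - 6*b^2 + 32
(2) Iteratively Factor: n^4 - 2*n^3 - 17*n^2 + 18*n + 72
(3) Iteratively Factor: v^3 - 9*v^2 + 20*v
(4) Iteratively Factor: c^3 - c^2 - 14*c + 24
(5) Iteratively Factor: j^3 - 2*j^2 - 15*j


(1) = (b + 2)*(b^2 - 8*b + 16) = (b - 4)*(b + 2)*(b - 4)
(2) = (n - 4)*(n^3 + 2*n^2 - 9*n - 18) = (n - 4)*(n + 2)*(n^2 - 9) = (n - 4)*(n - 3)*(n + 2)*(n + 3)
(3) = (v)*(v^2 - 9*v + 20) = v*(v - 5)*(v - 4)
(4) = (c - 3)*(c^2 + 2*c - 8) = (c - 3)*(c - 2)*(c + 4)
(5) = (j + 3)*(j^2 - 5*j) = j*(j + 3)*(j - 5)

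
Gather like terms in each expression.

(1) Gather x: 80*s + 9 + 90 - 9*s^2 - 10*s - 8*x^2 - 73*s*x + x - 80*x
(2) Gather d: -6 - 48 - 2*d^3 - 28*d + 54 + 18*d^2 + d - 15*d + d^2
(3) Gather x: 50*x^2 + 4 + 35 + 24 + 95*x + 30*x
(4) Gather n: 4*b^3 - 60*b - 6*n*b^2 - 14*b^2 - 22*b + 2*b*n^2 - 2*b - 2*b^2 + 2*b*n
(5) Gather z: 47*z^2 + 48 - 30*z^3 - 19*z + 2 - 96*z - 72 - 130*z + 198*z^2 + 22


(1) = -9*s^2 + 70*s - 8*x^2 + x*(-73*s - 79) + 99
(2) = -2*d^3 + 19*d^2 - 42*d
(3) = 50*x^2 + 125*x + 63
(4) = 4*b^3 - 16*b^2 + 2*b*n^2 - 84*b + n*(-6*b^2 + 2*b)
(5) = -30*z^3 + 245*z^2 - 245*z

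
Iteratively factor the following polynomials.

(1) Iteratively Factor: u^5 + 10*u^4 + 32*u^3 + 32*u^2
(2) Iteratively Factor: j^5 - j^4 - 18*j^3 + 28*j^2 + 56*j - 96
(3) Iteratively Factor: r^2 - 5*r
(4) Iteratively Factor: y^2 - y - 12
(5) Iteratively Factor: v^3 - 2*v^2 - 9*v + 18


(1) = (u)*(u^4 + 10*u^3 + 32*u^2 + 32*u) = u^2*(u^3 + 10*u^2 + 32*u + 32) = u^2*(u + 4)*(u^2 + 6*u + 8) = u^2*(u + 2)*(u + 4)*(u + 4)
(2) = (j + 4)*(j^4 - 5*j^3 + 2*j^2 + 20*j - 24) = (j - 2)*(j + 4)*(j^3 - 3*j^2 - 4*j + 12) = (j - 2)*(j + 2)*(j + 4)*(j^2 - 5*j + 6) = (j - 2)^2*(j + 2)*(j + 4)*(j - 3)
(3) = (r - 5)*(r)
(4) = (y + 3)*(y - 4)
(5) = (v - 3)*(v^2 + v - 6) = (v - 3)*(v - 2)*(v + 3)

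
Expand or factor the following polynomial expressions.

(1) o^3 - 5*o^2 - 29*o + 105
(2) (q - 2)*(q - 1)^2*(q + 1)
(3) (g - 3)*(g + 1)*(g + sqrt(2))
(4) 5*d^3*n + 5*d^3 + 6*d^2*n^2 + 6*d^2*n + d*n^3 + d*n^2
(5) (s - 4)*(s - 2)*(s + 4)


(1) = (o - 7)*(o - 3)*(o + 5)
(2) = q^4 - 3*q^3 + q^2 + 3*q - 2
(3) = g^3 - 2*g^2 + sqrt(2)*g^2 - 3*g - 2*sqrt(2)*g - 3*sqrt(2)
(4) = (d + n)*(5*d + n)*(d*n + d)
(5) = s^3 - 2*s^2 - 16*s + 32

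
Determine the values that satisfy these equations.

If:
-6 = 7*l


Then:
l = -6/7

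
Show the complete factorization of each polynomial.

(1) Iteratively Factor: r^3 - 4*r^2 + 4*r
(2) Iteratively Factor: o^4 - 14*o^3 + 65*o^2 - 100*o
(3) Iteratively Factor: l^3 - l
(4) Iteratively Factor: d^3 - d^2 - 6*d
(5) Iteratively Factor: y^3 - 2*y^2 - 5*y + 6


(1) = (r - 2)*(r^2 - 2*r) = r*(r - 2)*(r - 2)
(2) = (o - 5)*(o^3 - 9*o^2 + 20*o) = (o - 5)*(o - 4)*(o^2 - 5*o) = o*(o - 5)*(o - 4)*(o - 5)
(3) = (l + 1)*(l^2 - l) = l*(l + 1)*(l - 1)
(4) = (d)*(d^2 - d - 6) = d*(d + 2)*(d - 3)
(5) = (y + 2)*(y^2 - 4*y + 3) = (y - 1)*(y + 2)*(y - 3)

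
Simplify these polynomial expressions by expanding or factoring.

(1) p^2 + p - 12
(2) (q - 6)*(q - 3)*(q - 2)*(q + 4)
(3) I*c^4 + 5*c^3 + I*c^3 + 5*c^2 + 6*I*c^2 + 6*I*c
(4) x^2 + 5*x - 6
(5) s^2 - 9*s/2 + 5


(1) = (p - 3)*(p + 4)
(2) = q^4 - 7*q^3 - 8*q^2 + 108*q - 144
(3) = c*(c - 6*I)*(c + I)*(I*c + I)
(4) = (x - 1)*(x + 6)
(5) = (s - 5/2)*(s - 2)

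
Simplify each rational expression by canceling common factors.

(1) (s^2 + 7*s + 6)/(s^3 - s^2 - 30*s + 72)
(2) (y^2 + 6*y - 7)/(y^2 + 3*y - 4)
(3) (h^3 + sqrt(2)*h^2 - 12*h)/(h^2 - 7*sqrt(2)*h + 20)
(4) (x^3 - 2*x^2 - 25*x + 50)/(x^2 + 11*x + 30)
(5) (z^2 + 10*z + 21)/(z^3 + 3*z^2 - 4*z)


(1) = (s + 1)/(s^2 - 7*s + 12)
(2) = (y + 7)/(y + 4)
(3) = (h^2 + 3*sqrt(2)*h)/(h - 5*sqrt(2))
(4) = (x^2 - 7*x + 10)/(x + 6)
(5) = (z^2 + 10*z + 21)/(z^3 + 3*z^2 - 4*z)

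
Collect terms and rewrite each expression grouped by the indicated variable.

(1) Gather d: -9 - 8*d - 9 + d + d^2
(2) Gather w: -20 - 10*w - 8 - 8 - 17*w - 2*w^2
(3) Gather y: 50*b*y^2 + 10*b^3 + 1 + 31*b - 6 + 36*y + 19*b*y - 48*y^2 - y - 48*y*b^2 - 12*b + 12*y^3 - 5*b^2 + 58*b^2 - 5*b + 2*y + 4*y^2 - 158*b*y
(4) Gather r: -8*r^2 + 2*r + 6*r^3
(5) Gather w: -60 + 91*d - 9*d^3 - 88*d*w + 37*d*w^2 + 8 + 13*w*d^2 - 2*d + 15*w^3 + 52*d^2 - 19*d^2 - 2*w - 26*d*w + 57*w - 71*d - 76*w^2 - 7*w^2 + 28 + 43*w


(1) = d^2 - 7*d - 18
(2) = -2*w^2 - 27*w - 36
(3) = 10*b^3 + 53*b^2 + 14*b + 12*y^3 + y^2*(50*b - 44) + y*(-48*b^2 - 139*b + 37) - 5
(4) = 6*r^3 - 8*r^2 + 2*r
(5) = -9*d^3 + 33*d^2 + 18*d + 15*w^3 + w^2*(37*d - 83) + w*(13*d^2 - 114*d + 98) - 24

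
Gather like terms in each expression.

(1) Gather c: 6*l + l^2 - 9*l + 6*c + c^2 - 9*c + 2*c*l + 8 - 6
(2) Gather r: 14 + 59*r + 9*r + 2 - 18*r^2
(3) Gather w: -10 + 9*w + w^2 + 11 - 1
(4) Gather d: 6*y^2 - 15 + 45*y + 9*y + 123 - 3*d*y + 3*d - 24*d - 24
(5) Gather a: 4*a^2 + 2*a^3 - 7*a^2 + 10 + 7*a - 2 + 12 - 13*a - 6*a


(1) = c^2 + c*(2*l - 3) + l^2 - 3*l + 2
(2) = -18*r^2 + 68*r + 16
(3) = w^2 + 9*w
(4) = d*(-3*y - 21) + 6*y^2 + 54*y + 84
(5) = 2*a^3 - 3*a^2 - 12*a + 20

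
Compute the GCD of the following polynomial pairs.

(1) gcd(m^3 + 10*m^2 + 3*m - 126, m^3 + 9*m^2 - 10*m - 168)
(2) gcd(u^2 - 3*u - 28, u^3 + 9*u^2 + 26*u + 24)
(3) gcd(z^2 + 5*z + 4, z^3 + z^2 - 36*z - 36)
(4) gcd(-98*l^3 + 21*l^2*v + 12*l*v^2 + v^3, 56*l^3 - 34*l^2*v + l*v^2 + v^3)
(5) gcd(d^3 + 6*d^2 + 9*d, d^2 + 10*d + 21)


(1) = gcd((m - 3)*(m + 6)*(m + 7), (m - 4)*(m + 6)*(m + 7)) = m^2 + 13*m + 42
(2) = gcd((u - 7)*(u + 4), (u + 2)*(u + 3)*(u + 4)) = u + 4
(3) = z + 1
(4) = -14*l^2 + 5*l*v + v^2
(5) = d + 3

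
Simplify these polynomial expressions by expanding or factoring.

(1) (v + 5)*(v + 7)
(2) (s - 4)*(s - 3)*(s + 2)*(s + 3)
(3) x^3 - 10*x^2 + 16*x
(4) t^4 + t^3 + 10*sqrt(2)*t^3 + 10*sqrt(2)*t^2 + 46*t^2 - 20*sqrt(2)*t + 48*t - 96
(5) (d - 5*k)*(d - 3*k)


(1) = v^2 + 12*v + 35
(2) = s^4 - 2*s^3 - 17*s^2 + 18*s + 72
(3) = x*(x - 8)*(x - 2)
(4) = (t - 1)*(t + 2)*(t + 4*sqrt(2))*(t + 6*sqrt(2))
(5) = d^2 - 8*d*k + 15*k^2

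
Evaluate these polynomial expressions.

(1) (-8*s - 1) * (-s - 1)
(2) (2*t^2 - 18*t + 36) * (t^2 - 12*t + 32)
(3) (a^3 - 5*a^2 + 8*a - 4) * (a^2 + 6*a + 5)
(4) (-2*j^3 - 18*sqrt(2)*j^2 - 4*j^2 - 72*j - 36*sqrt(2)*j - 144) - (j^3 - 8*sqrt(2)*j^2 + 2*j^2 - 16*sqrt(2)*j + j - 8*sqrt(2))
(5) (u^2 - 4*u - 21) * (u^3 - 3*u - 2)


(1) = 8*s^2 + 9*s + 1
(2) = 2*t^4 - 42*t^3 + 316*t^2 - 1008*t + 1152
(3) = a^5 + a^4 - 17*a^3 + 19*a^2 + 16*a - 20
(4) = -3*j^3 - 10*sqrt(2)*j^2 - 6*j^2 - 73*j - 20*sqrt(2)*j - 144 + 8*sqrt(2)
(5) = u^5 - 4*u^4 - 24*u^3 + 10*u^2 + 71*u + 42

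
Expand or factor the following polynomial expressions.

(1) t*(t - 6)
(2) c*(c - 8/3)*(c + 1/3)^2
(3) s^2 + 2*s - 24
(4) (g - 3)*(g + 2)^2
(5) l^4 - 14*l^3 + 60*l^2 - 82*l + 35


(1) = t^2 - 6*t
(2) = c^4 - 2*c^3 - 5*c^2/3 - 8*c/27
(3) = (s - 4)*(s + 6)
(4) = g^3 + g^2 - 8*g - 12
(5) = (l - 7)*(l - 5)*(l - 1)^2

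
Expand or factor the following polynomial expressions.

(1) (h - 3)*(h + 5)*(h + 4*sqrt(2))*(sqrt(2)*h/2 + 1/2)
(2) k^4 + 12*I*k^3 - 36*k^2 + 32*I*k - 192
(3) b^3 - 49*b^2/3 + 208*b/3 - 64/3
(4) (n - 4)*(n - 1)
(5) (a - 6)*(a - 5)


(1) = sqrt(2)*h^4/2 + sqrt(2)*h^3 + 9*h^3/2 - 11*sqrt(2)*h^2/2 + 9*h^2 - 135*h/2 + 4*sqrt(2)*h - 30*sqrt(2)
(2) = (k - 2*I)*(k + 4*I)^2*(k + 6*I)
(3) = (b - 8)^2*(b - 1/3)
(4) = n^2 - 5*n + 4
(5) = a^2 - 11*a + 30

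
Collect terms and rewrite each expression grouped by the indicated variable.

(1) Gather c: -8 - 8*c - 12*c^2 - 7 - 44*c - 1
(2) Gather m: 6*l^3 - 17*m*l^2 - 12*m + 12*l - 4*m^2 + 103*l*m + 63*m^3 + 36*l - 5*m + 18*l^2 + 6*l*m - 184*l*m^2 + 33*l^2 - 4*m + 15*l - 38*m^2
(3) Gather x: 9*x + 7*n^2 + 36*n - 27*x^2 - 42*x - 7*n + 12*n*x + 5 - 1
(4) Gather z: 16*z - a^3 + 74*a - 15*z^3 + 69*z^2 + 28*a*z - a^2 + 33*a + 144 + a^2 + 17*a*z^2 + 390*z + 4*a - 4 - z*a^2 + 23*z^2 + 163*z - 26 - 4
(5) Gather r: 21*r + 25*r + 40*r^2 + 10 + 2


(1) = -12*c^2 - 52*c - 16
(2) = 6*l^3 + 51*l^2 + 63*l + 63*m^3 + m^2*(-184*l - 42) + m*(-17*l^2 + 109*l - 21)
(3) = 7*n^2 + 29*n - 27*x^2 + x*(12*n - 33) + 4
(4) = -a^3 + 111*a - 15*z^3 + z^2*(17*a + 92) + z*(-a^2 + 28*a + 569) + 110
(5) = 40*r^2 + 46*r + 12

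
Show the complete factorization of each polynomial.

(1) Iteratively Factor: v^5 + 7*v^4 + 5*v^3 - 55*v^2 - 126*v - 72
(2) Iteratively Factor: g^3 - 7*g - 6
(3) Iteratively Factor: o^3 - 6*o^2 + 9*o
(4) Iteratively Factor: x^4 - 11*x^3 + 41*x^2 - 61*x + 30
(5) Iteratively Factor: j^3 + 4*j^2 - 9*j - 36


(1) = (v - 3)*(v^4 + 10*v^3 + 35*v^2 + 50*v + 24) = (v - 3)*(v + 1)*(v^3 + 9*v^2 + 26*v + 24) = (v - 3)*(v + 1)*(v + 4)*(v^2 + 5*v + 6) = (v - 3)*(v + 1)*(v + 2)*(v + 4)*(v + 3)
(2) = (g + 1)*(g^2 - g - 6) = (g + 1)*(g + 2)*(g - 3)
(3) = (o)*(o^2 - 6*o + 9) = o*(o - 3)*(o - 3)
(4) = (x - 1)*(x^3 - 10*x^2 + 31*x - 30) = (x - 2)*(x - 1)*(x^2 - 8*x + 15) = (x - 5)*(x - 2)*(x - 1)*(x - 3)
(5) = (j + 4)*(j^2 - 9) = (j - 3)*(j + 4)*(j + 3)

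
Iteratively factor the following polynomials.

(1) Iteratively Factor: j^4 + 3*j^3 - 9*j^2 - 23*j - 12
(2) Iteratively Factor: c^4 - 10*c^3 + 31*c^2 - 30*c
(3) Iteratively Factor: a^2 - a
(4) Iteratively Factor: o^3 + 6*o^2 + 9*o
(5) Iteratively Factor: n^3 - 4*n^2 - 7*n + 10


(1) = (j + 4)*(j^3 - j^2 - 5*j - 3) = (j + 1)*(j + 4)*(j^2 - 2*j - 3) = (j - 3)*(j + 1)*(j + 4)*(j + 1)
(2) = (c)*(c^3 - 10*c^2 + 31*c - 30) = c*(c - 5)*(c^2 - 5*c + 6) = c*(c - 5)*(c - 2)*(c - 3)
(3) = (a)*(a - 1)
(4) = (o + 3)*(o^2 + 3*o) = (o + 3)^2*(o)
(5) = (n - 5)*(n^2 + n - 2) = (n - 5)*(n + 2)*(n - 1)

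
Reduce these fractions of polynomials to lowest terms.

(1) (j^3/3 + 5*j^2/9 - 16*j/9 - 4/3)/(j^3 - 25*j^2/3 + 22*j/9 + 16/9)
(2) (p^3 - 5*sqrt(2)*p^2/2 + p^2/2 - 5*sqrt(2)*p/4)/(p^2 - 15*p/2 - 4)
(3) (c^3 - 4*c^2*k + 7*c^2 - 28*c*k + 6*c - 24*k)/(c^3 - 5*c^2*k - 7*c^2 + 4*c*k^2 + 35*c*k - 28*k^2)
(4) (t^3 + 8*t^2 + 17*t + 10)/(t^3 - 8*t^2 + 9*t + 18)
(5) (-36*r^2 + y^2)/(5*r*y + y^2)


(1) = (3*j^3 + 5*j^2 - 16*j - 12)/(9*j^3 - 75*j^2 + 22*j + 16)
(2) = (8*p^2 - 20*sqrt(2)*p)/(8*p - 64)
(3) = (c^2 + 7*c + 6)/(c^2 - c*k - 7*c + 7*k)
(4) = (t^2 + 7*t + 10)/(t^2 - 9*t + 18)
(5) = (-36*r^2 + y^2)/(5*r*y + y^2)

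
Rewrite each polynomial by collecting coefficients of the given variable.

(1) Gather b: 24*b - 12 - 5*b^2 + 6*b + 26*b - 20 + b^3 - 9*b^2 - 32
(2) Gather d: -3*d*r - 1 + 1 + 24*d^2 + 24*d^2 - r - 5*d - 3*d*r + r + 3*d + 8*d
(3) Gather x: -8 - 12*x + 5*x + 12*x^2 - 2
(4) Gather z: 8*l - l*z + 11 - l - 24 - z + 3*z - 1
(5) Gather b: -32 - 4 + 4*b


(1) = b^3 - 14*b^2 + 56*b - 64
(2) = 48*d^2 + d*(6 - 6*r)
(3) = 12*x^2 - 7*x - 10
(4) = 7*l + z*(2 - l) - 14
(5) = 4*b - 36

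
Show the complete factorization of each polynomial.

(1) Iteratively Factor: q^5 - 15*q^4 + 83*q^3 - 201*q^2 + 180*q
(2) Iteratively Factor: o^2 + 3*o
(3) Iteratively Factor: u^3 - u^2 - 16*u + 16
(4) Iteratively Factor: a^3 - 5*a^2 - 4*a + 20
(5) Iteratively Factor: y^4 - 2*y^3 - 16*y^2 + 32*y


(1) = (q - 3)*(q^4 - 12*q^3 + 47*q^2 - 60*q) = (q - 4)*(q - 3)*(q^3 - 8*q^2 + 15*q) = (q - 5)*(q - 4)*(q - 3)*(q^2 - 3*q) = q*(q - 5)*(q - 4)*(q - 3)*(q - 3)
(2) = (o + 3)*(o)
(3) = (u - 1)*(u^2 - 16) = (u - 1)*(u + 4)*(u - 4)
(4) = (a - 5)*(a^2 - 4) = (a - 5)*(a - 2)*(a + 2)
(5) = (y)*(y^3 - 2*y^2 - 16*y + 32) = y*(y - 2)*(y^2 - 16) = y*(y - 2)*(y + 4)*(y - 4)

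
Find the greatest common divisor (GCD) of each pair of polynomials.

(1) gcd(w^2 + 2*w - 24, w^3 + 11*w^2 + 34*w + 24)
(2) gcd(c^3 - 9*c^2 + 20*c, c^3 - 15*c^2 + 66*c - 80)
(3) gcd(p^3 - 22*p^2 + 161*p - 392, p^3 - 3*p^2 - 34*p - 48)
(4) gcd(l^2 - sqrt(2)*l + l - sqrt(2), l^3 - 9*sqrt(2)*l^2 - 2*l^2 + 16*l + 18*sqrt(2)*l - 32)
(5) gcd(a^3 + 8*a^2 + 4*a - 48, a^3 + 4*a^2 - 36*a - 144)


(1) = w + 6
(2) = gcd(c*(c - 5)*(c - 4), (c - 8)*(c - 5)*(c - 2)) = c - 5
(3) = gcd((p - 8)*(p - 7)^2, (p - 8)*(p + 2)*(p + 3)) = p - 8
(4) = gcd((l + 1)*(l - sqrt(2)), (l - 2)*(l - 8*sqrt(2))*(l - sqrt(2))) = l - sqrt(2)
(5) = gcd((a - 2)*(a + 4)*(a + 6), (a - 6)*(a + 4)*(a + 6)) = a^2 + 10*a + 24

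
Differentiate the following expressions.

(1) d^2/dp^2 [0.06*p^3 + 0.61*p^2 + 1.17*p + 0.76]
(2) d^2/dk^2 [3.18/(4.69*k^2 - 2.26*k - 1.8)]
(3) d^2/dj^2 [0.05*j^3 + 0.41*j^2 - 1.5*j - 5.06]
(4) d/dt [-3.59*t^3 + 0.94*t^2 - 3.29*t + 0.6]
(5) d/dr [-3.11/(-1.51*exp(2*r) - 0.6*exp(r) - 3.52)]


(1) = 0.36*p + 1.22
(2) = (139.895196*k^2 - 67.412184*k - 3.18*(9.38*k - 2.26)*(18.76*k - 4.52) - 53.69112)/(-4.69*k^2 + 2.26*k + 1.8)^3
(3) = 0.3*j + 0.82
(4) = -10.77*t^2 + 1.88*t - 3.29
(5) = (-9.3922*exp(r) - 1.866)*exp(r)/(1.51*exp(2*r) + 0.6*exp(r) + 3.52)^2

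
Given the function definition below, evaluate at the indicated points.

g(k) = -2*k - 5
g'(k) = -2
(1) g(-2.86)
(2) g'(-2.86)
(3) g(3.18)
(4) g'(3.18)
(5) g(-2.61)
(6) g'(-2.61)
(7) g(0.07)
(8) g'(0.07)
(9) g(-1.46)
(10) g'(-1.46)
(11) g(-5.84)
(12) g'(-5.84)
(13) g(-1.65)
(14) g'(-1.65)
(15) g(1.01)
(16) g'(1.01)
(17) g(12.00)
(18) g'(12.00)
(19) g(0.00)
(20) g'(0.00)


(1) = 0.72
(2) = -2.00
(3) = -11.36
(4) = -2.00
(5) = 0.22
(6) = -2.00
(7) = -5.14
(8) = -2.00
(9) = -2.08
(10) = -2.00
(11) = 6.68
(12) = -2.00
(13) = -1.70
(14) = -2.00
(15) = -7.02
(16) = -2.00
(17) = -29.00
(18) = -2.00
(19) = -5.00
(20) = -2.00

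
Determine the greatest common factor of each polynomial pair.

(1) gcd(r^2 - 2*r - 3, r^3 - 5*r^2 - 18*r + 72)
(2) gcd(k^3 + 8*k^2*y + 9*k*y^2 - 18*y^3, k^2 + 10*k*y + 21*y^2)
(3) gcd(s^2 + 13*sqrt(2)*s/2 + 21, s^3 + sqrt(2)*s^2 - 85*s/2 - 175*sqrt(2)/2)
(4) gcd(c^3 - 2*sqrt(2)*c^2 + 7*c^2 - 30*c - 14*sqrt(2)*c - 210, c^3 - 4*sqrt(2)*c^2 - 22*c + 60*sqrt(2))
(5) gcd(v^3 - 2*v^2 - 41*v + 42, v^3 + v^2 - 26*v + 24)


(1) = r - 3
(2) = gcd((k - y)*(k + 3*y)*(k + 6*y), (k + 3*y)*(k + 7*y)) = k + 3*y
(3) = gcd((s + 3*sqrt(2))*(s + 7*sqrt(2)/2), (s - 5*sqrt(2))*(s + 5*sqrt(2)/2)*(s + 7*sqrt(2)/2)) = s + 7*sqrt(2)/2
(4) = c^2 - 2*sqrt(2)*c - 30
(5) = v^2 + 5*v - 6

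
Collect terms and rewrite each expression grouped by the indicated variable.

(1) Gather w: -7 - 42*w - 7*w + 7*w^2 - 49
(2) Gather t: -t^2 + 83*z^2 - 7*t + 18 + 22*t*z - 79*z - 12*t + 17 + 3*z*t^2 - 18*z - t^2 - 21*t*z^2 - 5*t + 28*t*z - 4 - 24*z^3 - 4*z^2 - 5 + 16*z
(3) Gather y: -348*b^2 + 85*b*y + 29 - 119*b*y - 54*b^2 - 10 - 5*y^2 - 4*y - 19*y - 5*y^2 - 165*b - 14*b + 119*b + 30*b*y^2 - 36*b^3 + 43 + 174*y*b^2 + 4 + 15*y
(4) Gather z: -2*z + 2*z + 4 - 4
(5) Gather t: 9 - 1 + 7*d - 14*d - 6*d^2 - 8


(1) = 7*w^2 - 49*w - 56
(2) = t^2*(3*z - 2) + t*(-21*z^2 + 50*z - 24) - 24*z^3 + 79*z^2 - 81*z + 26
(3) = -36*b^3 - 402*b^2 - 60*b + y^2*(30*b - 10) + y*(174*b^2 - 34*b - 8) + 66
(4) = 0
(5) = -6*d^2 - 7*d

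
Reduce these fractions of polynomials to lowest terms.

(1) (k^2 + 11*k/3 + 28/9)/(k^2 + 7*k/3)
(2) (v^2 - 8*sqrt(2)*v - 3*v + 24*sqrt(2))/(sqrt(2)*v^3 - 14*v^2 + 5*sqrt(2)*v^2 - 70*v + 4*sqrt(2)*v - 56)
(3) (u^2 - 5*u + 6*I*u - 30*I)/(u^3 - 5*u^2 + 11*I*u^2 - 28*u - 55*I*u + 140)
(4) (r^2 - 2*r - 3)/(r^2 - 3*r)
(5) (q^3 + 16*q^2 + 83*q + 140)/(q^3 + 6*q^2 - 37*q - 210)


(1) = (3*k + 4)/(3*k)
(2) = (v^2 + v*(-8*sqrt(2) - 3) + 24*sqrt(2))/(sqrt(2)*v^3 + v^2*(-14 + 5*sqrt(2)) + v*(-70 + 4*sqrt(2)) - 56)
(3) = (u + 6*I)/(u^2 + 11*I*u - 28)
(4) = (r + 1)/r
(5) = (q + 4)/(q - 6)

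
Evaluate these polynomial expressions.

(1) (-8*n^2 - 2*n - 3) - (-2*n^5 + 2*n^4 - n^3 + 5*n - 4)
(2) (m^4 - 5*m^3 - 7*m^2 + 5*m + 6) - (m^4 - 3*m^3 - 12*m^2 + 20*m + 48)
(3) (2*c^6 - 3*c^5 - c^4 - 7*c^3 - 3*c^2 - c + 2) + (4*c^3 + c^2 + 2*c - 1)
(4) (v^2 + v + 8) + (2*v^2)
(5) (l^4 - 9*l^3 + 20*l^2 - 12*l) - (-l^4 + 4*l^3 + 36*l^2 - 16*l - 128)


(1) = 2*n^5 - 2*n^4 + n^3 - 8*n^2 - 7*n + 1
(2) = -2*m^3 + 5*m^2 - 15*m - 42
(3) = 2*c^6 - 3*c^5 - c^4 - 3*c^3 - 2*c^2 + c + 1
(4) = 3*v^2 + v + 8
(5) = 2*l^4 - 13*l^3 - 16*l^2 + 4*l + 128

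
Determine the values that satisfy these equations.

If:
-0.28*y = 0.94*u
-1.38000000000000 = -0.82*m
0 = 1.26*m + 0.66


Then:
No Solution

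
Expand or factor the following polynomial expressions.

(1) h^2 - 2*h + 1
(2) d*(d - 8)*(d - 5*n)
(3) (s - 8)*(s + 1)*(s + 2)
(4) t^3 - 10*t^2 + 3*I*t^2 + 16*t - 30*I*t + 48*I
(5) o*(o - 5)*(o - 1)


(1) = (h - 1)^2
(2) = d^3 - 5*d^2*n - 8*d^2 + 40*d*n
(3) = s^3 - 5*s^2 - 22*s - 16
(4) = (t - 8)*(t - 2)*(t + 3*I)
(5) = o^3 - 6*o^2 + 5*o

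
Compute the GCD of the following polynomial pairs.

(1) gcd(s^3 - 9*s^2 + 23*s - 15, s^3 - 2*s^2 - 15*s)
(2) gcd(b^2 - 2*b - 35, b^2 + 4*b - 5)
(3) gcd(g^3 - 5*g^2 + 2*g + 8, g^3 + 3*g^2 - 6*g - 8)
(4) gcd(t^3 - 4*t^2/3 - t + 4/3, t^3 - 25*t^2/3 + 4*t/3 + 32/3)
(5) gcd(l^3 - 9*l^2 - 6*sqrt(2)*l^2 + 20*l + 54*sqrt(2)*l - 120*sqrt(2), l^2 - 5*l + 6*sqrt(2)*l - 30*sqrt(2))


(1) = s - 5
(2) = gcd((b - 7)*(b + 5), (b - 1)*(b + 5)) = b + 5
(3) = gcd((g - 4)*(g - 2)*(g + 1), (g - 2)*(g + 1)*(g + 4)) = g^2 - g - 2
(4) = gcd((t - 4/3)*(t - 1)*(t + 1), (t - 8)*(t - 4/3)*(t + 1)) = t^2 - t/3 - 4/3
(5) = gcd((l - 5)*(l - 4)*(l - 6*sqrt(2)), (l - 5)*(l + 6*sqrt(2))) = l - 5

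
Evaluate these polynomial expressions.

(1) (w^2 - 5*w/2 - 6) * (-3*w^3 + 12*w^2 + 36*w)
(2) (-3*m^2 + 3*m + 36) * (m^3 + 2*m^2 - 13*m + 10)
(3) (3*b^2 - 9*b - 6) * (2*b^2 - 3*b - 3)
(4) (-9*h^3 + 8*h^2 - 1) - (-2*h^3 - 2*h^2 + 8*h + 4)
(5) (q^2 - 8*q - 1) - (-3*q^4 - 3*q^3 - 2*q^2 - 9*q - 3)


(1) = -3*w^5 + 39*w^4/2 + 24*w^3 - 162*w^2 - 216*w
(2) = -3*m^5 - 3*m^4 + 81*m^3 + 3*m^2 - 438*m + 360
(3) = 6*b^4 - 27*b^3 + 6*b^2 + 45*b + 18
(4) = -7*h^3 + 10*h^2 - 8*h - 5
(5) = 3*q^4 + 3*q^3 + 3*q^2 + q + 2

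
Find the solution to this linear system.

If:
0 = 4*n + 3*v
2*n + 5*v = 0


Then:
n = 0
v = 0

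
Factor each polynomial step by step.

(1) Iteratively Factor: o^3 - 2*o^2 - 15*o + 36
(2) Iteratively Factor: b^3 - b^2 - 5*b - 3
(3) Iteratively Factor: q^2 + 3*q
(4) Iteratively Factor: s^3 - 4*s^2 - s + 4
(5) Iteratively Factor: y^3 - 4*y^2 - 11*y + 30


(1) = (o - 3)*(o^2 + o - 12) = (o - 3)*(o + 4)*(o - 3)
(2) = (b - 3)*(b^2 + 2*b + 1) = (b - 3)*(b + 1)*(b + 1)
(3) = (q + 3)*(q)
(4) = (s - 4)*(s^2 - 1) = (s - 4)*(s + 1)*(s - 1)
(5) = (y - 5)*(y^2 + y - 6) = (y - 5)*(y - 2)*(y + 3)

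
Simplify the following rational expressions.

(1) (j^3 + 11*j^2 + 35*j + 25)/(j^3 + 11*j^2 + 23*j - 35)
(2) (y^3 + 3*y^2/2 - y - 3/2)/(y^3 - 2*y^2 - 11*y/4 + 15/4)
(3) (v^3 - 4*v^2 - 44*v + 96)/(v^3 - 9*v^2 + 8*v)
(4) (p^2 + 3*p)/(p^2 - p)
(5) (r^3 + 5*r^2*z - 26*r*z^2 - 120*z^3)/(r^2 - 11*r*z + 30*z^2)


(1) = (j^2 + 6*j + 5)/(j^2 + 6*j - 7)
(2) = (2*y + 2)/(2*y - 5)
(3) = (v^2 + 4*v - 12)/(v^2 - v)
(4) = (p + 3)/(p - 1)
(5) = (-r^2 - 10*r*z - 24*z^2)/(-r + 6*z)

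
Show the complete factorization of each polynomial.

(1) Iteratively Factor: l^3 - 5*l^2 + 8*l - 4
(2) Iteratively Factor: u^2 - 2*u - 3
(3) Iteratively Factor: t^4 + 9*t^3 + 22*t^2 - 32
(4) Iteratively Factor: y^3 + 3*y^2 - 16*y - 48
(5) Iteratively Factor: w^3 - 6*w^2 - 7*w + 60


(1) = (l - 1)*(l^2 - 4*l + 4) = (l - 2)*(l - 1)*(l - 2)
(2) = (u - 3)*(u + 1)
(3) = (t + 4)*(t^3 + 5*t^2 + 2*t - 8) = (t - 1)*(t + 4)*(t^2 + 6*t + 8) = (t - 1)*(t + 2)*(t + 4)*(t + 4)
(4) = (y - 4)*(y^2 + 7*y + 12) = (y - 4)*(y + 4)*(y + 3)
(5) = (w - 5)*(w^2 - w - 12) = (w - 5)*(w + 3)*(w - 4)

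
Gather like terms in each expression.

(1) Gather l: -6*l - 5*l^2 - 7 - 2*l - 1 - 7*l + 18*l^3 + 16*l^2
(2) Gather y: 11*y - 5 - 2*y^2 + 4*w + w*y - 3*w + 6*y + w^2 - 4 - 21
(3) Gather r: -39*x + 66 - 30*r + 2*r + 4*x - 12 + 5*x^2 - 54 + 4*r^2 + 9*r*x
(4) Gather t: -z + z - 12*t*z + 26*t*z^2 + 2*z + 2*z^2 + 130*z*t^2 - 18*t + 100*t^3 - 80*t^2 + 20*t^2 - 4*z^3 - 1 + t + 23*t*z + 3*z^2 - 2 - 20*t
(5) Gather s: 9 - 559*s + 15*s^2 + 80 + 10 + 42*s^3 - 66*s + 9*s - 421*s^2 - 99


(1) = 18*l^3 + 11*l^2 - 15*l - 8
(2) = w^2 + w - 2*y^2 + y*(w + 17) - 30
(3) = 4*r^2 + r*(9*x - 28) + 5*x^2 - 35*x
(4) = 100*t^3 + t^2*(130*z - 60) + t*(26*z^2 + 11*z - 37) - 4*z^3 + 5*z^2 + 2*z - 3
(5) = 42*s^3 - 406*s^2 - 616*s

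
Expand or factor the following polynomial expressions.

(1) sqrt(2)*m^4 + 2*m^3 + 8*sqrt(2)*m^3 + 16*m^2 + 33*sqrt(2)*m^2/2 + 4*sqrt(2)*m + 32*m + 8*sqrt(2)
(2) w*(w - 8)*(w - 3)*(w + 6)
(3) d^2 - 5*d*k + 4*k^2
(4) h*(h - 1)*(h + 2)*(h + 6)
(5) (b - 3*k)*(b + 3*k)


(1) = (m + 4)^2*(m + sqrt(2)/2)*(sqrt(2)*m + 1)
(2) = w^4 - 5*w^3 - 42*w^2 + 144*w
(3) = (d - 4*k)*(d - k)
(4) = h^4 + 7*h^3 + 4*h^2 - 12*h
(5) = b^2 - 9*k^2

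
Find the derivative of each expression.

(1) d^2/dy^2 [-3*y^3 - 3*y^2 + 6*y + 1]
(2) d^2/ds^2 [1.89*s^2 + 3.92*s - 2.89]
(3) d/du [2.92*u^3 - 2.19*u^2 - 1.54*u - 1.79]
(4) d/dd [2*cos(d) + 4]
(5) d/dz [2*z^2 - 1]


(1) = -18*y - 6
(2) = 3.78000000000000
(3) = 8.76*u^2 - 4.38*u - 1.54
(4) = -2*sin(d)
(5) = 4*z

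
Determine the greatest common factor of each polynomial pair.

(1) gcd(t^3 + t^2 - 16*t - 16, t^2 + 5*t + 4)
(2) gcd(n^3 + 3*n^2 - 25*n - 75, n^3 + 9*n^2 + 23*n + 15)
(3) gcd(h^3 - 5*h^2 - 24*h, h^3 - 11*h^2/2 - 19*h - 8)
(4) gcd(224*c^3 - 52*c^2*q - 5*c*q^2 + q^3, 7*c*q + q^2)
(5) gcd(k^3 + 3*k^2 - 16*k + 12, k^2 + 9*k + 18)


(1) = t^2 + 5*t + 4
(2) = n^2 + 8*n + 15
(3) = h - 8
(4) = 7*c + q
(5) = gcd((k - 2)*(k - 1)*(k + 6), (k + 3)*(k + 6)) = k + 6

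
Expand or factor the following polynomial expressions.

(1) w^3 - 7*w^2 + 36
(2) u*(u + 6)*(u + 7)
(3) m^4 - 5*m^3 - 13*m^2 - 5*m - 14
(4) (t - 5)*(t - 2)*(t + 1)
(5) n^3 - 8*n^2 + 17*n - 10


(1) = (w - 6)*(w - 3)*(w + 2)
(2) = u^3 + 13*u^2 + 42*u
(3) = (m - 7)*(m + 2)*(m - I)*(m + I)
(4) = t^3 - 6*t^2 + 3*t + 10
(5) = (n - 5)*(n - 2)*(n - 1)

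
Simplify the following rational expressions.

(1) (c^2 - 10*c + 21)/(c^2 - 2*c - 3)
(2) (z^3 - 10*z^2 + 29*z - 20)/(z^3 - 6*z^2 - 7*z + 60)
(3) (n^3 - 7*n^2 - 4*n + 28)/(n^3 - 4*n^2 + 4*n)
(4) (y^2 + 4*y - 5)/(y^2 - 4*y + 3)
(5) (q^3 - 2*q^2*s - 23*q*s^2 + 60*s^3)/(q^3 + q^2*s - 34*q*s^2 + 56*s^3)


(1) = (c - 7)/(c + 1)
(2) = (z - 1)/(z + 3)
(3) = (n^2 - 5*n - 14)/(n^2 - 2*n)
(4) = (y + 5)/(y - 3)
(5) = (q^2 + 2*q*s - 15*s^2)/(q^2 + 5*q*s - 14*s^2)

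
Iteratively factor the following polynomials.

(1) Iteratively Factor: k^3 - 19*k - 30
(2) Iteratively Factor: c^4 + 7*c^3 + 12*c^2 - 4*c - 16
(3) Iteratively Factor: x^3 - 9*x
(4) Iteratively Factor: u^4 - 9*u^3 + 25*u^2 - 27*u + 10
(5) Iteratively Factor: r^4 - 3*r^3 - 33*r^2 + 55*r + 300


(1) = (k - 5)*(k^2 + 5*k + 6) = (k - 5)*(k + 2)*(k + 3)
(2) = (c + 2)*(c^3 + 5*c^2 + 2*c - 8) = (c + 2)*(c + 4)*(c^2 + c - 2) = (c - 1)*(c + 2)*(c + 4)*(c + 2)
(3) = (x + 3)*(x^2 - 3*x) = x*(x + 3)*(x - 3)
(4) = (u - 5)*(u^3 - 4*u^2 + 5*u - 2) = (u - 5)*(u - 1)*(u^2 - 3*u + 2) = (u - 5)*(u - 1)^2*(u - 2)
(5) = (r - 5)*(r^3 + 2*r^2 - 23*r - 60) = (r - 5)*(r + 4)*(r^2 - 2*r - 15) = (r - 5)*(r + 3)*(r + 4)*(r - 5)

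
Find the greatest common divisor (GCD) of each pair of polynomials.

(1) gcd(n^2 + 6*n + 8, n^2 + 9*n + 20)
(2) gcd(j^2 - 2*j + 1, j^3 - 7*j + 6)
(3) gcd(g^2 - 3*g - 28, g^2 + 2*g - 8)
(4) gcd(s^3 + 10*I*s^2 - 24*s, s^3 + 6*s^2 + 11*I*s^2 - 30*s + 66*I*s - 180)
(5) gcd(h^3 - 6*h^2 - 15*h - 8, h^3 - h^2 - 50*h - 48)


(1) = n + 4
(2) = j - 1
(3) = g + 4
(4) = gcd(s*(s + 4*I)*(s + 6*I), (s + 6)*(s + 5*I)*(s + 6*I)) = s + 6*I
(5) = h^2 - 7*h - 8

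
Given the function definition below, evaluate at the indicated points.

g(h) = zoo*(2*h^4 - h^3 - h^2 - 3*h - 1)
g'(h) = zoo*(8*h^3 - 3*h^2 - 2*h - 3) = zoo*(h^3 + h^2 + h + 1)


g(h) = zoo*(2*h^4 - h^3 - h^2 - 3*h - 1)
g'(h) = zoo*(8*h^3 - 3*h^2 - 2*h - 3) = zoo*(h^3 + h^2 + h + 1)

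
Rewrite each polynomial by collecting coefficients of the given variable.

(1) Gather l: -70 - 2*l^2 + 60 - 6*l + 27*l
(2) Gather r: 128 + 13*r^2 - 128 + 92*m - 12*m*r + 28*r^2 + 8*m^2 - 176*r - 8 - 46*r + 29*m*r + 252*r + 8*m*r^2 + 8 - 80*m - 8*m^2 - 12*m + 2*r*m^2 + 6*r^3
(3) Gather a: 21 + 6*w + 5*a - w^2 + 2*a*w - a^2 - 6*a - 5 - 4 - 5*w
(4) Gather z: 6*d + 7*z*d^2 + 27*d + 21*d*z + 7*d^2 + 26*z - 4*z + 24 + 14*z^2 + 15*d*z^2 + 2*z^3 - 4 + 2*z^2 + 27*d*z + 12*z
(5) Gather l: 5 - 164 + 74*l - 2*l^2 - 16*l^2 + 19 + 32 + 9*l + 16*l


(1) = -2*l^2 + 21*l - 10
(2) = 6*r^3 + r^2*(8*m + 41) + r*(2*m^2 + 17*m + 30)
(3) = -a^2 + a*(2*w - 1) - w^2 + w + 12
(4) = 7*d^2 + 33*d + 2*z^3 + z^2*(15*d + 16) + z*(7*d^2 + 48*d + 34) + 20
(5) = -18*l^2 + 99*l - 108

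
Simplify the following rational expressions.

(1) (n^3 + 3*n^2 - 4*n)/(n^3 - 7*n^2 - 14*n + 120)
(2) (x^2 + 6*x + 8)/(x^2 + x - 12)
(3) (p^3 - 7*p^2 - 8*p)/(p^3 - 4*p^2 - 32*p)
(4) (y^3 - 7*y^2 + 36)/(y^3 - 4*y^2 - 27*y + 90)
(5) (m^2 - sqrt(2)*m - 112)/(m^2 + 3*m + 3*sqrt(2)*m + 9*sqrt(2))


(1) = (n^2 - n)/(n^2 - 11*n + 30)
(2) = (x + 2)/(x - 3)
(3) = (p + 1)/(p + 4)
(4) = (y + 2)/(y + 5)
(5) = (m^2 - sqrt(2)*m - 112)/(m^2 + m*(3 + 3*sqrt(2)) + 9*sqrt(2))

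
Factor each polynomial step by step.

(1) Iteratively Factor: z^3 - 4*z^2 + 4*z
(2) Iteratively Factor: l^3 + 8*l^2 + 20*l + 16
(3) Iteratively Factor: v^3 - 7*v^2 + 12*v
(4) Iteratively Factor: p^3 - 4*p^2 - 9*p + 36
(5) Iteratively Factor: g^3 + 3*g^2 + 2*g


(1) = (z)*(z^2 - 4*z + 4) = z*(z - 2)*(z - 2)
(2) = (l + 4)*(l^2 + 4*l + 4) = (l + 2)*(l + 4)*(l + 2)
(3) = (v)*(v^2 - 7*v + 12) = v*(v - 4)*(v - 3)
(4) = (p - 4)*(p^2 - 9) = (p - 4)*(p - 3)*(p + 3)
(5) = (g + 2)*(g^2 + g) = (g + 1)*(g + 2)*(g)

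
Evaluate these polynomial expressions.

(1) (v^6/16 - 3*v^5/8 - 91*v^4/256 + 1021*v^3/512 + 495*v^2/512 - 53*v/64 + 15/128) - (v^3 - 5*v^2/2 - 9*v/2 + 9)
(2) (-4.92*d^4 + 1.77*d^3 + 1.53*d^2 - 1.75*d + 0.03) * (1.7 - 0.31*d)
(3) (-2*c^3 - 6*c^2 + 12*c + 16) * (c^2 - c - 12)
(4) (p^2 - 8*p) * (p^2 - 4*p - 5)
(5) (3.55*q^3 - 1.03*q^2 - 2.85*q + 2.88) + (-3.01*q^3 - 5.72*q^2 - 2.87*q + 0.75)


(1) = v^6/16 - 3*v^5/8 - 91*v^4/256 + 509*v^3/512 + 1775*v^2/512 + 235*v/64 - 1137/128
(2) = 1.5252*d^5 - 8.9127*d^4 + 2.5347*d^3 + 3.1435*d^2 - 2.9843*d + 0.051
(3) = -2*c^5 - 4*c^4 + 42*c^3 + 76*c^2 - 160*c - 192
(4) = p^4 - 12*p^3 + 27*p^2 + 40*p
(5) = 0.54*q^3 - 6.75*q^2 - 5.72*q + 3.63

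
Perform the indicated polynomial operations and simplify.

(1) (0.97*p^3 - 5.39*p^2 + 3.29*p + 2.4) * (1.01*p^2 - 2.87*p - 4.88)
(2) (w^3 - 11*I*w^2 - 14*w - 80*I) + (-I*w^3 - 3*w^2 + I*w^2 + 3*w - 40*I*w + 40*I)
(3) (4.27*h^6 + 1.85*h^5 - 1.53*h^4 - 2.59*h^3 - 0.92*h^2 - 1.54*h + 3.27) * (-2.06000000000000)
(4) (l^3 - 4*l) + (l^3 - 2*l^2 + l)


(1) = 0.9797*p^5 - 8.2278*p^4 + 14.0586*p^3 + 19.2849*p^2 - 22.9432*p - 11.712
(2) = w^3 - I*w^3 - 3*w^2 - 10*I*w^2 - 11*w - 40*I*w - 40*I
(3) = -8.7962*h^6 - 3.811*h^5 + 3.1518*h^4 + 5.3354*h^3 + 1.8952*h^2 + 3.1724*h - 6.7362
(4) = 2*l^3 - 2*l^2 - 3*l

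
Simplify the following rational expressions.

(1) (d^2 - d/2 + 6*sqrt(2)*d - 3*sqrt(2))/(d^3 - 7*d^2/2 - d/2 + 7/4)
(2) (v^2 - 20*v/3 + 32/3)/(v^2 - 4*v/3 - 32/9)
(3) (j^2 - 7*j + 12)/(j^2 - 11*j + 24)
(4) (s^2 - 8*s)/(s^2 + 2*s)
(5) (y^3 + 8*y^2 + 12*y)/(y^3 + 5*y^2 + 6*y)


(1) = (8*d^2 + d*(-4 + 48*sqrt(2)) - 24*sqrt(2))/(8*d^3 - 28*d^2 - 4*d + 14)
(2) = (3*v - 12)/(3*v + 4)
(3) = (j - 4)/(j - 8)
(4) = (s - 8)/(s + 2)
(5) = (y + 6)/(y + 3)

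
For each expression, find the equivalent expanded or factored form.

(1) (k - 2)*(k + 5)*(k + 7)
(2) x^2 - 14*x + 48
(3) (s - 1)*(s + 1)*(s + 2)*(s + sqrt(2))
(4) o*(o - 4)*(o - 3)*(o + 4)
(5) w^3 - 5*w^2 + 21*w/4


(1) = k^3 + 10*k^2 + 11*k - 70
(2) = (x - 8)*(x - 6)
(3) = s^4 + sqrt(2)*s^3 + 2*s^3 - s^2 + 2*sqrt(2)*s^2 - 2*s - sqrt(2)*s - 2*sqrt(2)
(4) = o^4 - 3*o^3 - 16*o^2 + 48*o
(5) = w*(w - 7/2)*(w - 3/2)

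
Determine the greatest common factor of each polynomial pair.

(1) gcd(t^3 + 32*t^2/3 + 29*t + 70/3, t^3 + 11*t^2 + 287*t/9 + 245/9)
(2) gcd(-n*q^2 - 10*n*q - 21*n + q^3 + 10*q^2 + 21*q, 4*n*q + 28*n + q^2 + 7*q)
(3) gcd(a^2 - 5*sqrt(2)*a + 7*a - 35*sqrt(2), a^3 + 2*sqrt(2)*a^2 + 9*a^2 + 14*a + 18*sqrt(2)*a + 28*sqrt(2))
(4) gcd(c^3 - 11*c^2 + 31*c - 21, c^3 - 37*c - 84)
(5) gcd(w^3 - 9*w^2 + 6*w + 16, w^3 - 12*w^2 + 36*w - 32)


(1) = gcd((t + 5/3)*(t + 2)*(t + 7), (t + 5/3)*(t + 7/3)*(t + 7)) = t^2 + 26*t/3 + 35/3
(2) = gcd((-n + q)*(q + 3)*(q + 7), (4*n + q)*(q + 7)) = q + 7
(3) = gcd((a + 7)*(a - 5*sqrt(2)), (a + 2)*(a + 7)*(a + 2*sqrt(2))) = a + 7
(4) = c - 7
(5) = w^2 - 10*w + 16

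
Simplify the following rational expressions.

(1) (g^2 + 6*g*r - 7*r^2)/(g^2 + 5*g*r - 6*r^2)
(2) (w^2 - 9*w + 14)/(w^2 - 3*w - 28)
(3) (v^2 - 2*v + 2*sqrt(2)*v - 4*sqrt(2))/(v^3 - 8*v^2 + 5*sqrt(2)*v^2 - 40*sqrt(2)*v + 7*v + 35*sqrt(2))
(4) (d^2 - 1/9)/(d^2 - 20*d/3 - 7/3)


(1) = (g + 7*r)/(g + 6*r)
(2) = (w - 2)/(w + 4)
(3) = (v^2 + v*(-2 + 2*sqrt(2)) - 4*sqrt(2))/(v^3 + v^2*(-8 + 5*sqrt(2)) + v*(7 - 40*sqrt(2)) + 35*sqrt(2))
(4) = (3*d - 1)/(3*d - 21)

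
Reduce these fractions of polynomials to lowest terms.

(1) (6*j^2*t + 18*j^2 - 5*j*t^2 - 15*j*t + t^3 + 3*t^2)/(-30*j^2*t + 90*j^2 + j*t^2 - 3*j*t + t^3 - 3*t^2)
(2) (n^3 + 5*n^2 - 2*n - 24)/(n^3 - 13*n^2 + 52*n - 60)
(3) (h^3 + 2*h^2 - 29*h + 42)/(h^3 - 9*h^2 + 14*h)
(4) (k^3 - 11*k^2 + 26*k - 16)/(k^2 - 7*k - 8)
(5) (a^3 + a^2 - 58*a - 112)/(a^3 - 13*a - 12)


(1) = (6*j^2*t + 18*j^2 - 5*j*t^2 - 15*j*t + t^3 + 3*t^2)/(-30*j^2*t + 90*j^2 + j*t^2 - 3*j*t + t^3 - 3*t^2)
(2) = (n^2 + 7*n + 12)/(n^2 - 11*n + 30)
(3) = (h^2 + 4*h - 21)/(h^2 - 7*h)
(4) = (k^2 - 3*k + 2)/(k + 1)
(5) = (a^3 + a^2 - 58*a - 112)/(a^3 - 13*a - 12)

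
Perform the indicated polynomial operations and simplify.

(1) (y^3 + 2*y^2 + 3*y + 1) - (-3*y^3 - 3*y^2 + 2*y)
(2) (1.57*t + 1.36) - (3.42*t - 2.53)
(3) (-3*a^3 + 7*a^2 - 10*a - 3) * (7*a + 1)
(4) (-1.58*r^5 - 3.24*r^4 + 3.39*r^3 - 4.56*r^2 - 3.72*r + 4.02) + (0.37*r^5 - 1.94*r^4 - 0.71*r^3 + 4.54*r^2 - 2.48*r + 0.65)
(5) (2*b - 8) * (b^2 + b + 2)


(1) = 4*y^3 + 5*y^2 + y + 1
(2) = 3.89 - 1.85*t
(3) = -21*a^4 + 46*a^3 - 63*a^2 - 31*a - 3
(4) = -1.21*r^5 - 5.18*r^4 + 2.68*r^3 - 0.02*r^2 - 6.2*r + 4.67
(5) = 2*b^3 - 6*b^2 - 4*b - 16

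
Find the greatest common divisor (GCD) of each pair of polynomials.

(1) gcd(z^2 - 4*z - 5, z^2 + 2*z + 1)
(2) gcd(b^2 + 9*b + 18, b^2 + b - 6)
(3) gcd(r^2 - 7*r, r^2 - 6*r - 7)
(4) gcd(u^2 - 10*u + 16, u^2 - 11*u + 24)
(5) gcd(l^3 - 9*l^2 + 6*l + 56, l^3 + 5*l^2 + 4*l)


(1) = z + 1
(2) = b + 3
(3) = gcd(r*(r - 7), (r - 7)*(r + 1)) = r - 7
(4) = gcd((u - 8)*(u - 2), (u - 8)*(u - 3)) = u - 8
(5) = 1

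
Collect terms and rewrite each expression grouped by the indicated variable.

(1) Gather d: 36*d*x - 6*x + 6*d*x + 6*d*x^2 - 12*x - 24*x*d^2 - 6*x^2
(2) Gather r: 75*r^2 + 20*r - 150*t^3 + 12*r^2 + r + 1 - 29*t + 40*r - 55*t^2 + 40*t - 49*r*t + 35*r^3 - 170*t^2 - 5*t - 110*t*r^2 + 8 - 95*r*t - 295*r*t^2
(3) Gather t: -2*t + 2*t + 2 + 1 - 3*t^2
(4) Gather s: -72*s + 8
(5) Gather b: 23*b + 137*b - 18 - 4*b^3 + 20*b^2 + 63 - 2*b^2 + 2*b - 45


(1) = -24*d^2*x + d*(6*x^2 + 42*x) - 6*x^2 - 18*x
(2) = 35*r^3 + r^2*(87 - 110*t) + r*(-295*t^2 - 144*t + 61) - 150*t^3 - 225*t^2 + 6*t + 9
(3) = 3 - 3*t^2
(4) = 8 - 72*s
(5) = -4*b^3 + 18*b^2 + 162*b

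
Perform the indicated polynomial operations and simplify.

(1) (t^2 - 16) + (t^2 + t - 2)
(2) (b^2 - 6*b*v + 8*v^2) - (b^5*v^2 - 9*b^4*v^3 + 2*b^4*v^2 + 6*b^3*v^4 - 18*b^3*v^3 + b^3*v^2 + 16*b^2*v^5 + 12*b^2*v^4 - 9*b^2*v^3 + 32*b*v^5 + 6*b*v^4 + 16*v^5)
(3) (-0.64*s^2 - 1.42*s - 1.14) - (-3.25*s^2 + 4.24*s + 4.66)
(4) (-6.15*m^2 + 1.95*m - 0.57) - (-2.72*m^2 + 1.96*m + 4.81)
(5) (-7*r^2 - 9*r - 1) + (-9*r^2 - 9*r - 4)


(1) = 2*t^2 + t - 18
(2) = -b^5*v^2 + 9*b^4*v^3 - 2*b^4*v^2 - 6*b^3*v^4 + 18*b^3*v^3 - b^3*v^2 - 16*b^2*v^5 - 12*b^2*v^4 + 9*b^2*v^3 + b^2 - 32*b*v^5 - 6*b*v^4 - 6*b*v - 16*v^5 + 8*v^2
(3) = 2.61*s^2 - 5.66*s - 5.8
(4) = -3.43*m^2 - 0.01*m - 5.38
(5) = -16*r^2 - 18*r - 5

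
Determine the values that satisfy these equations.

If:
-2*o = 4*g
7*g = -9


Then:
g = -9/7
o = 18/7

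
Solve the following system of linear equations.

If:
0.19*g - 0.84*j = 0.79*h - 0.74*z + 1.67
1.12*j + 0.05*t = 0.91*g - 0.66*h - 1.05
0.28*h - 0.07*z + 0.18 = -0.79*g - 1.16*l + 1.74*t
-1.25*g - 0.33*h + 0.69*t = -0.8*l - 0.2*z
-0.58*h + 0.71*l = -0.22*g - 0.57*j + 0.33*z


Then:
g = 1.00744435076624*z - 0.767489342483778
h = 0.965439473585492*z - 1.85994737275648
j = 0.200853860134581*z - 0.412457798326541
l = 0.780042869344085*z - 0.950451937755213
t = 1.09255966560253*z - 1.17794603030462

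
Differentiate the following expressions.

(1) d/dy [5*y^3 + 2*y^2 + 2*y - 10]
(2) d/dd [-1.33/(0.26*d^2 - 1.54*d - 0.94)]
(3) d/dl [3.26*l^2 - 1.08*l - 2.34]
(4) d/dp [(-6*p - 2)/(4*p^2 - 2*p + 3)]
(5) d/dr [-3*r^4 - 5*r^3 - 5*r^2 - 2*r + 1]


(1) = 15*y^2 + 4*y + 2
(2) = (0.6916*d - 2.0482)/(-0.26*d^2 + 1.54*d + 0.94)^2
(3) = 6.52*l - 1.08
(4) = 2*(12*p^2 + 8*p - 11)/(16*p^4 - 16*p^3 + 28*p^2 - 12*p + 9)
(5) = -12*r^3 - 15*r^2 - 10*r - 2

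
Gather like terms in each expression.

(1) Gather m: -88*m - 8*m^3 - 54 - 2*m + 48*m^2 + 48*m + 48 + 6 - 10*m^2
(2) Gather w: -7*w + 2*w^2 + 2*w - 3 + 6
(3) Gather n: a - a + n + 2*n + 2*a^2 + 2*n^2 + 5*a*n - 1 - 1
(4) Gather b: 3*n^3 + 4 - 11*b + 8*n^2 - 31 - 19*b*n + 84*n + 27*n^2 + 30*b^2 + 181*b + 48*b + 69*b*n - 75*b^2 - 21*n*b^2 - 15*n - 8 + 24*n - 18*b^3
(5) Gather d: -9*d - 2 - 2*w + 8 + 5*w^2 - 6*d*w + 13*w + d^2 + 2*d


(1) = -8*m^3 + 38*m^2 - 42*m
(2) = 2*w^2 - 5*w + 3
(3) = 2*a^2 + 2*n^2 + n*(5*a + 3) - 2
(4) = -18*b^3 + b^2*(-21*n - 45) + b*(50*n + 218) + 3*n^3 + 35*n^2 + 93*n - 35
(5) = d^2 + d*(-6*w - 7) + 5*w^2 + 11*w + 6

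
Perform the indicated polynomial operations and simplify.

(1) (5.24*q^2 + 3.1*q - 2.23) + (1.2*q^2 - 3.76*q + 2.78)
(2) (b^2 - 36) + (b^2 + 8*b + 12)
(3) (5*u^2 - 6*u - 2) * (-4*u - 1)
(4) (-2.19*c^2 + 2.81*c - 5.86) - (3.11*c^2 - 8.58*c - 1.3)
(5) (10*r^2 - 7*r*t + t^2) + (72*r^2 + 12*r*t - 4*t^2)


(1) = 6.44*q^2 - 0.66*q + 0.55
(2) = 2*b^2 + 8*b - 24
(3) = -20*u^3 + 19*u^2 + 14*u + 2
(4) = -5.3*c^2 + 11.39*c - 4.56
(5) = 82*r^2 + 5*r*t - 3*t^2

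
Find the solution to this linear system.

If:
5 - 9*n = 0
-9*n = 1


Then:
No Solution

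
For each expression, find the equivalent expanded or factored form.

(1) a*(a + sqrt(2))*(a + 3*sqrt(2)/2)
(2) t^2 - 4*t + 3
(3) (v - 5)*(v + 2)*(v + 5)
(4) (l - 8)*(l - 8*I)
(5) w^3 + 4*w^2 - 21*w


(1) = a^3 + 5*sqrt(2)*a^2/2 + 3*a
(2) = (t - 3)*(t - 1)
(3) = v^3 + 2*v^2 - 25*v - 50
(4) = l^2 - 8*l - 8*I*l + 64*I
(5) = w*(w - 3)*(w + 7)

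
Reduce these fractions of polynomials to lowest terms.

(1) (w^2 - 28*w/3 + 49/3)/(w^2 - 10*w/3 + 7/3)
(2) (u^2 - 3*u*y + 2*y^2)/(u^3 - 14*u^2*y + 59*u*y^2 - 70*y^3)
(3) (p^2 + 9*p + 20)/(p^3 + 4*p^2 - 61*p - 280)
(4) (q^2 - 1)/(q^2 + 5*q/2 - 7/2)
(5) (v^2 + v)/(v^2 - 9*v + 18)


(1) = (w - 7)/(w - 1)
(2) = (u - y)/(u^2 - 12*u*y + 35*y^2)
(3) = (p + 4)/(p^2 - p - 56)
(4) = (2*q + 2)/(2*q + 7)
(5) = (v^2 + v)/(v^2 - 9*v + 18)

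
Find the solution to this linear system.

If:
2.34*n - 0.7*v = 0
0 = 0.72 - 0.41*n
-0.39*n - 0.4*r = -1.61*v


Then:
n = 1.76
r = 21.92
v = 5.87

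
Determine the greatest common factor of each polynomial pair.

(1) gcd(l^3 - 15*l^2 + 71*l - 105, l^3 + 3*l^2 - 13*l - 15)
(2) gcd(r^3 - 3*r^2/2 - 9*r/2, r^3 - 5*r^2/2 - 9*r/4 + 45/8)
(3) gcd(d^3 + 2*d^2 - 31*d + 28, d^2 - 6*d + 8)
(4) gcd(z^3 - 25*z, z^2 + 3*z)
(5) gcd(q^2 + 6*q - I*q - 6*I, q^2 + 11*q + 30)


(1) = l - 3
(2) = r + 3/2
(3) = gcd((d - 4)*(d - 1)*(d + 7), (d - 4)*(d - 2)) = d - 4
(4) = z
(5) = q + 6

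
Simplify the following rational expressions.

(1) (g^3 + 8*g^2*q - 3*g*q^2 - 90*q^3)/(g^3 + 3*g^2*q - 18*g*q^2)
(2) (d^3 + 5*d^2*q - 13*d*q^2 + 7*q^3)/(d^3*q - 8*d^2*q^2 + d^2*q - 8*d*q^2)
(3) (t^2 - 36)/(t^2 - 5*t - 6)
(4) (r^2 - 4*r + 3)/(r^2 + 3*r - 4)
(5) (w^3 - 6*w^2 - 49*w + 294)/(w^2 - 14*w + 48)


(1) = (g + 5*q)/g
(2) = (-d^3 - 5*d^2*q + 13*d*q^2 - 7*q^3)/(-d^3*q + 8*d^2*q^2 - d^2*q + 8*d*q^2)
(3) = (t + 6)/(t + 1)
(4) = (r - 3)/(r + 4)
(5) = (w^2 - 49)/(w - 8)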